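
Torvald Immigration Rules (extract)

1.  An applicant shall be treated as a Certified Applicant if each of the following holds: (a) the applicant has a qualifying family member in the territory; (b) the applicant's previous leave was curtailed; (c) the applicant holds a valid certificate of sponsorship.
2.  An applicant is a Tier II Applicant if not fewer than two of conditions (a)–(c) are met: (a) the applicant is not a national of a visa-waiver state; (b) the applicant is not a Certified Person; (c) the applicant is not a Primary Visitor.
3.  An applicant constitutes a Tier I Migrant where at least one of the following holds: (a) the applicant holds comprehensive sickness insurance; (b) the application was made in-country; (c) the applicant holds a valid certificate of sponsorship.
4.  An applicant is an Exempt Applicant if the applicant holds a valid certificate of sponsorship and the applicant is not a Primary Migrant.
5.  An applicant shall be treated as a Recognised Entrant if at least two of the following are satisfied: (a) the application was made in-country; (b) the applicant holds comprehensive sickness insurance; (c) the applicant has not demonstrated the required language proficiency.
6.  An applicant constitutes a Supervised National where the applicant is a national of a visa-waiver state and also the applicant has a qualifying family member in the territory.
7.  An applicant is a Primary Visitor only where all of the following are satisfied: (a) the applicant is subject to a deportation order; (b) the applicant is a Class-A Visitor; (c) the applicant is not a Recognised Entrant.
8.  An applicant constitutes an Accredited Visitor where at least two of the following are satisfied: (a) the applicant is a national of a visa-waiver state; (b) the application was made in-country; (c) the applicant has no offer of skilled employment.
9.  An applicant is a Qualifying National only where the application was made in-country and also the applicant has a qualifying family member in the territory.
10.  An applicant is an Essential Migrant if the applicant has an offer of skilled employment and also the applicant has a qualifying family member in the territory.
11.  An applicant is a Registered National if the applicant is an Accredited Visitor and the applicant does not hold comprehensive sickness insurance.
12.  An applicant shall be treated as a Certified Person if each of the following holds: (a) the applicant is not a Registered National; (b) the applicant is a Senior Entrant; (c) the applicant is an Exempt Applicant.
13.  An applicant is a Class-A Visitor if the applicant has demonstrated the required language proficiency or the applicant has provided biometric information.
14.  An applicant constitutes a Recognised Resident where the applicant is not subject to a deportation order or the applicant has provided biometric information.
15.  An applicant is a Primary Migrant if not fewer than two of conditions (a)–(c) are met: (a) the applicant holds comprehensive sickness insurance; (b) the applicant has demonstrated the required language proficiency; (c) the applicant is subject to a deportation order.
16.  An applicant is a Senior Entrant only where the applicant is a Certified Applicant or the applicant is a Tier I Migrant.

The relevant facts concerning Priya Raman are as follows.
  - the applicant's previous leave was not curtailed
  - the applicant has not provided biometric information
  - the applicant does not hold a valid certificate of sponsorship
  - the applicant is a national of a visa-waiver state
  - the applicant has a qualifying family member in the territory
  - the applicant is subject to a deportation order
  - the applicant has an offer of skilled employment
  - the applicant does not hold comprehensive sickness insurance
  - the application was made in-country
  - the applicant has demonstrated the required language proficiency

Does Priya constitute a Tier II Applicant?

No

paragraph 8 — Accredited Visitor: the applicant is a national of a visa-waiver state? yes; the application was made in-country? yes; the applicant has no offer of skilled employment? no — 2 of 3 hold (need ≥2) → satisfied.
paragraph 11 — Registered National: [Accredited Visitor (paragraph 8)? yes] AND [the applicant does not hold comprehensive sickness insurance? yes] → satisfied.
paragraph 1 — Certified Applicant: [the applicant has a qualifying family member in the territory? yes] AND [the applicant's previous leave was curtailed? no] AND [the applicant holds a valid certificate of sponsorship? no] → not satisfied.
paragraph 3 — Tier I Migrant: [the applicant holds comprehensive sickness insurance? no] OR [the application was made in-country? yes] OR [the applicant holds a valid certificate of sponsorship? no] → satisfied.
paragraph 16 — Senior Entrant: [Certified Applicant (paragraph 1)? no] OR [Tier I Migrant (paragraph 3)? yes] → satisfied.
paragraph 15 — Primary Migrant: the applicant holds comprehensive sickness insurance? no; the applicant has demonstrated the required language proficiency? yes; the applicant is subject to a deportation order? yes — 2 of 3 hold (need ≥2) → satisfied.
paragraph 4 — Exempt Applicant: [the applicant holds a valid certificate of sponsorship? no] AND [not a Primary Migrant (paragraph 15)? no] → not satisfied.
paragraph 12 — Certified Person: [not a Registered National (paragraph 11)? no] AND [Senior Entrant (paragraph 16)? yes] AND [Exempt Applicant (paragraph 4)? no] → not satisfied.
paragraph 13 — Class-A Visitor: [the applicant has demonstrated the required language proficiency? yes] OR [the applicant has provided biometric information? no] → satisfied.
paragraph 5 — Recognised Entrant: the application was made in-country? yes; the applicant holds comprehensive sickness insurance? no; the applicant has not demonstrated the required language proficiency? no — 1 of 3 hold (need ≥2) → not satisfied.
paragraph 7 — Primary Visitor: [the applicant is subject to a deportation order? yes] AND [Class-A Visitor (paragraph 13)? yes] AND [not a Recognised Entrant (paragraph 5)? yes] → satisfied.
paragraph 2 — Tier II Applicant: the applicant is not a national of a visa-waiver state? no; not a Certified Person (paragraph 12)? yes; not a Primary Visitor (paragraph 7)? no — 1 of 3 hold (need ≥2) → not satisfied.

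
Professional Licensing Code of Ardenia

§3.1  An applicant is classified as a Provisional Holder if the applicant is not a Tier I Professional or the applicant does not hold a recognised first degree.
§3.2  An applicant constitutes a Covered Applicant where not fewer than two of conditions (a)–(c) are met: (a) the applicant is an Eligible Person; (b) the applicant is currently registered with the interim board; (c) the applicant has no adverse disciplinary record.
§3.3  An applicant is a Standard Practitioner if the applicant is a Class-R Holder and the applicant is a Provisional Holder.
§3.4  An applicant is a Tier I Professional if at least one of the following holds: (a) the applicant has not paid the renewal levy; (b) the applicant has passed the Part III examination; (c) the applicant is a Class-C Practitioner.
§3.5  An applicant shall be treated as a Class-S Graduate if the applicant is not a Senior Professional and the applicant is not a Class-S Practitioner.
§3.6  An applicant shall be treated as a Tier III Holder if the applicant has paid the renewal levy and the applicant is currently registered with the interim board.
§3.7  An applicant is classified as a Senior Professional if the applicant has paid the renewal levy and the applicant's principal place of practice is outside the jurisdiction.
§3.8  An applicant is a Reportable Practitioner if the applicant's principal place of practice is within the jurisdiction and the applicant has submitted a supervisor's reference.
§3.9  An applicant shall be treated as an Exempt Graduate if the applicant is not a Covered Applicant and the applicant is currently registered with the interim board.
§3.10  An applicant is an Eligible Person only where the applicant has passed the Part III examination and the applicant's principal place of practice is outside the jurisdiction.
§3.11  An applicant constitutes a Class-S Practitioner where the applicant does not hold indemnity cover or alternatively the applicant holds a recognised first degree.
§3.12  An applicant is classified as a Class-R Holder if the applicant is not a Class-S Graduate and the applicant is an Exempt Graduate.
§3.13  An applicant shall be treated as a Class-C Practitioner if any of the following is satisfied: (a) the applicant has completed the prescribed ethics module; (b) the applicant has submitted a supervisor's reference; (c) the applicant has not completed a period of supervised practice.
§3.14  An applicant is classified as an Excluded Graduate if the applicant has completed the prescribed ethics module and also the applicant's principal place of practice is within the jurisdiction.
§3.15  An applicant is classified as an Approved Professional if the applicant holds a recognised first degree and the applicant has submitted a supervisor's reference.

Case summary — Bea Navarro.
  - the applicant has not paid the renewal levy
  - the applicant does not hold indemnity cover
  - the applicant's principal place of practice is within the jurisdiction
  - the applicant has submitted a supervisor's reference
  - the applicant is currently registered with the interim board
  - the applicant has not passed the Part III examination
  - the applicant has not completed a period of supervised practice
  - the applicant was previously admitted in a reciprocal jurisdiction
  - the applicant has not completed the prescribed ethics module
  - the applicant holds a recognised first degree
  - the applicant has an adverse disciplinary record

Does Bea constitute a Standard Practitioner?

No

Under §3.7: the applicant has paid the renewal levy? no; and the applicant's principal place of practice is outside the jurisdiction? no. So the applicant is not a Senior Professional.
Under §3.11: the applicant does not hold indemnity cover? yes; or the applicant holds a recognised first degree? yes. So the applicant is a Class-S Practitioner.
Under §3.5: not a Senior Professional (§3.7)? yes; and not a Class-S Practitioner (§3.11)? no. So the applicant is not a Class-S Graduate.
Under §3.10: the applicant has passed the Part III examination? no; and the applicant's principal place of practice is outside the jurisdiction? no. So the applicant is not an Eligible Person.
Under §3.2: Eligible Person (§3.10)? no; the applicant is currently registered with the interim board? yes; the applicant has no adverse disciplinary record? no — 1 of 3 hold (need ≥2) → not satisfied.
Under §3.9: not a Covered Applicant (§3.2)? yes; and the applicant is currently registered with the interim board? yes. So the applicant is an Exempt Graduate.
Under §3.12: not a Class-S Graduate (§3.5)? yes; and Exempt Graduate (§3.9)? yes. So the applicant is a Class-R Holder.
Under §3.13: the applicant has completed the prescribed ethics module? no; or the applicant has submitted a supervisor's reference? yes; or the applicant has not completed a period of supervised practice? yes. So the applicant is a Class-C Practitioner.
Under §3.4: the applicant has not paid the renewal levy? yes; or the applicant has passed the Part III examination? no; or Class-C Practitioner (§3.13)? yes. So the applicant is a Tier I Professional.
Under §3.1: not a Tier I Professional (§3.4)? no; or the applicant does not hold a recognised first degree? no. So the applicant is not a Provisional Holder.
Under §3.3: Class-R Holder (§3.12)? yes; and Provisional Holder (§3.1)? no. So the applicant is not a Standard Practitioner.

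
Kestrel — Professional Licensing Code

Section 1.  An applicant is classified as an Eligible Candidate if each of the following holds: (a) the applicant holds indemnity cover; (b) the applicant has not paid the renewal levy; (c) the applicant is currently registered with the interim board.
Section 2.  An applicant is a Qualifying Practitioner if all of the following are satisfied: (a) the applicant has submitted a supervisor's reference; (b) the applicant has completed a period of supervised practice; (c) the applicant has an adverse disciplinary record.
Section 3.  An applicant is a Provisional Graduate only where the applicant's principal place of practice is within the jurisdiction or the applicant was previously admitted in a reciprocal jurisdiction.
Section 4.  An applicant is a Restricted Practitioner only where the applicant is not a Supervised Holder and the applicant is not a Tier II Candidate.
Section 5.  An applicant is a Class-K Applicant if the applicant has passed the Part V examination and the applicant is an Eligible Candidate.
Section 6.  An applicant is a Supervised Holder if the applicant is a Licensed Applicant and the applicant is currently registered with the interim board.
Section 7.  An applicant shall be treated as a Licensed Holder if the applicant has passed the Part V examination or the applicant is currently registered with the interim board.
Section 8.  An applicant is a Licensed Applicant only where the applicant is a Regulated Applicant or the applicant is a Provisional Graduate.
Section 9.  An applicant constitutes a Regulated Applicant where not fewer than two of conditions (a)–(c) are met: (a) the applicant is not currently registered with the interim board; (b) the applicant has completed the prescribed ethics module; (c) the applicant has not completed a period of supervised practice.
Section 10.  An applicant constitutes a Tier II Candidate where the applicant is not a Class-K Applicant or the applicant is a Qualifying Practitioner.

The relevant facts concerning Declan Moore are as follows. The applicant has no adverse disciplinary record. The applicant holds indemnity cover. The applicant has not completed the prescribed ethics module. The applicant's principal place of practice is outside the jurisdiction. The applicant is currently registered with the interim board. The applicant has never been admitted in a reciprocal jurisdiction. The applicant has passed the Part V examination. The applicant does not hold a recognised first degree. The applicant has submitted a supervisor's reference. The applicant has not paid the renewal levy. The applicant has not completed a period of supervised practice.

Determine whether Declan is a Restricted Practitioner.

Under section 9: the applicant is not currently registered with the interim board? no; the applicant has completed the prescribed ethics module? no; the applicant has not completed a period of supervised practice? yes — 1 of 3 hold (need ≥2) → not satisfied.
Under section 3: the applicant's principal place of practice is within the jurisdiction? no; or the applicant was previously admitted in a reciprocal jurisdiction? no. So the applicant is not a Provisional Graduate.
Under section 8: Regulated Applicant (section 9)? no; or Provisional Graduate (section 3)? no. So the applicant is not a Licensed Applicant.
Under section 6: Licensed Applicant (section 8)? no; and the applicant is currently registered with the interim board? yes. So the applicant is not a Supervised Holder.
Under section 1: the applicant holds indemnity cover? yes; and the applicant has not paid the renewal levy? yes; and the applicant is currently registered with the interim board? yes. So the applicant is an Eligible Candidate.
Under section 5: the applicant has passed the Part V examination? yes; and Eligible Candidate (section 1)? yes. So the applicant is a Class-K Applicant.
Under section 2: the applicant has submitted a supervisor's reference? yes; and the applicant has completed a period of supervised practice? no; and the applicant has an adverse disciplinary record? no. So the applicant is not a Qualifying Practitioner.
Under section 10: not a Class-K Applicant (section 5)? no; or Qualifying Practitioner (section 2)? no. So the applicant is not a Tier II Candidate.
Under section 4: not a Supervised Holder (section 6)? yes; and not a Tier II Candidate (section 10)? yes. So the applicant is a Restricted Practitioner.

Yes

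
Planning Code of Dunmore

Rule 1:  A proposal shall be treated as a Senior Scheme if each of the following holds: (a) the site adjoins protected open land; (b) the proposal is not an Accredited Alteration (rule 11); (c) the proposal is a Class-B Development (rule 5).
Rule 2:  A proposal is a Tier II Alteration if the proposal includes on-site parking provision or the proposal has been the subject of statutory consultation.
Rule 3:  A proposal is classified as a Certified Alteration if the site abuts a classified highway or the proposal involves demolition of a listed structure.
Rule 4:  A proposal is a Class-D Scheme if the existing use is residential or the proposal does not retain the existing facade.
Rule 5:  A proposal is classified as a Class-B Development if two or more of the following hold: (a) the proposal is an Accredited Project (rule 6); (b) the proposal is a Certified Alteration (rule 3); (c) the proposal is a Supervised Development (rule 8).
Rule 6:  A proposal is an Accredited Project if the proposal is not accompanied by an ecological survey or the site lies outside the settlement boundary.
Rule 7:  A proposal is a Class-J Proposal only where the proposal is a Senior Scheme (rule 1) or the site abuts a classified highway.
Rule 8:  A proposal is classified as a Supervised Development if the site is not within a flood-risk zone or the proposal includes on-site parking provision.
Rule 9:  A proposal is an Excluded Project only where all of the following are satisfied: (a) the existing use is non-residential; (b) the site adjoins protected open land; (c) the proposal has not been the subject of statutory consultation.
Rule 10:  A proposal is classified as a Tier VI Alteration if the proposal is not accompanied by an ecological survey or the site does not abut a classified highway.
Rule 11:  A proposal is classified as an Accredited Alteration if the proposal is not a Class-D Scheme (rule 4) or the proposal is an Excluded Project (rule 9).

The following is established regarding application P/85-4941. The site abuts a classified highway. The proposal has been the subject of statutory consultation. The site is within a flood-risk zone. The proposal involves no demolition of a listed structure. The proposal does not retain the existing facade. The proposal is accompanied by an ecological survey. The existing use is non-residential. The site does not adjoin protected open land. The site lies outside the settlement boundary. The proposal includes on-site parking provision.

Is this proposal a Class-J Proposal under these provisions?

Yes

rule 4 — Class-D Scheme: [the existing use is residential? no] OR [the proposal does not retain the existing facade? yes] → satisfied.
rule 9 — Excluded Project: [the existing use is non-residential? yes] AND [the site adjoins protected open land? no] AND [the proposal has not been the subject of statutory consultation? no] → not satisfied.
rule 11 — Accredited Alteration: [not a Class-D Scheme (rule 4)? no] OR [Excluded Project (rule 9)? no] → not satisfied.
rule 6 — Accredited Project: [the proposal is not accompanied by an ecological survey? no] OR [the site lies outside the settlement boundary? yes] → satisfied.
rule 3 — Certified Alteration: [the site abuts a classified highway? yes] OR [the proposal involves demolition of a listed structure? no] → satisfied.
rule 8 — Supervised Development: [the site is not within a flood-risk zone? no] OR [the proposal includes on-site parking provision? yes] → satisfied.
rule 5 — Class-B Development: Accredited Project (rule 6)? yes; Certified Alteration (rule 3)? yes; Supervised Development (rule 8)? yes — 3 of 3 hold (need ≥2) → satisfied.
rule 1 — Senior Scheme: [the site adjoins protected open land? no] AND [not an Accredited Alteration (rule 11)? yes] AND [Class-B Development (rule 5)? yes] → not satisfied.
rule 7 — Class-J Proposal: [Senior Scheme (rule 1)? no] OR [the site abuts a classified highway? yes] → satisfied.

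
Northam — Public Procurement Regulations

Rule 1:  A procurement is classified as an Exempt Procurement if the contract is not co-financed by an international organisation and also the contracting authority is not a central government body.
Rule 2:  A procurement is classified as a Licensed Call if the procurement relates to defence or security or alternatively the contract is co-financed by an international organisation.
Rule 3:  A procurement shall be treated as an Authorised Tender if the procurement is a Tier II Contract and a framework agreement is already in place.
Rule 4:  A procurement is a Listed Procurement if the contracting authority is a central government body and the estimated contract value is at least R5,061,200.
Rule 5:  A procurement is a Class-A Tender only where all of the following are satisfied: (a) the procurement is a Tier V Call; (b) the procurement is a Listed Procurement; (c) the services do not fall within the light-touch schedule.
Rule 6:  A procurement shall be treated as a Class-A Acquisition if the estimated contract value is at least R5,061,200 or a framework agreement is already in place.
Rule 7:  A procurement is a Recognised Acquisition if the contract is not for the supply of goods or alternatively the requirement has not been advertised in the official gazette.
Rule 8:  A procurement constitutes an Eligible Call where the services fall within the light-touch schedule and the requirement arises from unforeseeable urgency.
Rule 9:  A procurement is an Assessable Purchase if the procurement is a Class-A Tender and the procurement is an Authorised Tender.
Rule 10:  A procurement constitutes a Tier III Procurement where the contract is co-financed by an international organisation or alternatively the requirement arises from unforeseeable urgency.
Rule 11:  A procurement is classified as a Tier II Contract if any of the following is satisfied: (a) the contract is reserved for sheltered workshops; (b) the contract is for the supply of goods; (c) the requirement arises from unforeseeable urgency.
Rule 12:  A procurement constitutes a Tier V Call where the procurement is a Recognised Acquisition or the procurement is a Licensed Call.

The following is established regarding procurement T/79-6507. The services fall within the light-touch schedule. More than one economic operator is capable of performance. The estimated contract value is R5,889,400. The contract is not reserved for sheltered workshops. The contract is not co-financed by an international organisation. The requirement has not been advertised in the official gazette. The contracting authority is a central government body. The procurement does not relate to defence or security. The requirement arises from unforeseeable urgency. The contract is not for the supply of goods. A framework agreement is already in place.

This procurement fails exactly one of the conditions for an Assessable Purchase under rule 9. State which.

Class-A Tender

rule 7 — Recognised Acquisition: [the contract is not for the supply of goods? yes] OR [the requirement has not been advertised in the official gazette? yes] → satisfied.
rule 2 — Licensed Call: [the procurement relates to defence or security? no] OR [the contract is co-financed by an international organisation? no] → not satisfied.
rule 12 — Tier V Call: [Recognised Acquisition (rule 7)? yes] OR [Licensed Call (rule 2)? no] → satisfied.
rule 4 — Listed Procurement: [the contracting authority is a central government body? yes] AND [estimated contract value: R5,889,400 ≥ R5,061,200? yes] → satisfied.
rule 5 — Class-A Tender: [Tier V Call (rule 12)? yes] AND [Listed Procurement (rule 4)? yes] AND [the services do not fall within the light-touch schedule? no] → not satisfied.
rule 11 — Tier II Contract: [the contract is reserved for sheltered workshops? no] OR [the contract is for the supply of goods? no] OR [the requirement arises from unforeseeable urgency? yes] → satisfied.
rule 3 — Authorised Tender: [Tier II Contract (rule 11)? yes] AND [a framework agreement is already in place? yes] → satisfied.
rule 9 — Assessable Purchase: [Class-A Tender (rule 5)? no] AND [Authorised Tender (rule 3)? yes] → not satisfied.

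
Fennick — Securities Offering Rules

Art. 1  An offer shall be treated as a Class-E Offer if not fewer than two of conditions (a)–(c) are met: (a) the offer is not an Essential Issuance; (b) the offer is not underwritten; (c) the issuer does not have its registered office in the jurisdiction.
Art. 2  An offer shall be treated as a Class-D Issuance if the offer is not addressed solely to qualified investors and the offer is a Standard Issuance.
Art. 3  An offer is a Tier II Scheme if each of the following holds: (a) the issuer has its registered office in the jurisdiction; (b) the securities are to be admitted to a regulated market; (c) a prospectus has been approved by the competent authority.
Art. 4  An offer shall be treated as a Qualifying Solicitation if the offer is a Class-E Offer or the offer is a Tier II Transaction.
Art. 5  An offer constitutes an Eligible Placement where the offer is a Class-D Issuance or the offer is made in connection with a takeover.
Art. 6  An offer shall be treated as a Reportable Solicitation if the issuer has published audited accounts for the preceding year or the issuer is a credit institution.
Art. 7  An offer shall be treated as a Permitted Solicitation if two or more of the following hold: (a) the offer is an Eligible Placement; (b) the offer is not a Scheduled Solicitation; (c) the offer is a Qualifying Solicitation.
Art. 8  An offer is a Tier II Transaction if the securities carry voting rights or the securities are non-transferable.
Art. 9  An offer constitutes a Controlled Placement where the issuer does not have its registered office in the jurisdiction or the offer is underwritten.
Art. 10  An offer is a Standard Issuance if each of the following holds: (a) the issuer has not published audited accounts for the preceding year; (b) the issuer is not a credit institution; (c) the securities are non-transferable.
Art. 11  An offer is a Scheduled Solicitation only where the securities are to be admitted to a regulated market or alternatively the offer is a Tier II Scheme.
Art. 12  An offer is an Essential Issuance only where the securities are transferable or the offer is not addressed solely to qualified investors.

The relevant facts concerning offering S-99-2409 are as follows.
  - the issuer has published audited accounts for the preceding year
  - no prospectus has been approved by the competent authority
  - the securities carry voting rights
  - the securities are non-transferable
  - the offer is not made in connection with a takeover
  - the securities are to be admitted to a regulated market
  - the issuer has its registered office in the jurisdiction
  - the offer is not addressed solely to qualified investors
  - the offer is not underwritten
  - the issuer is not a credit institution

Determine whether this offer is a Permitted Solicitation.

Under article 10: the issuer has not published audited accounts for the preceding year? no; and the issuer is not a credit institution? yes; and the securities are non-transferable? yes. So the offer is not a Standard Issuance.
Under article 2: the offer is not addressed solely to qualified investors? yes; and Standard Issuance (article 10)? no. So the offer is not a Class-D Issuance.
Under article 5: Class-D Issuance (article 2)? no; or the offer is made in connection with a takeover? no. So the offer is not an Eligible Placement.
Under article 3: the issuer has its registered office in the jurisdiction? yes; and the securities are to be admitted to a regulated market? yes; and a prospectus has been approved by the competent authority? no. So the offer is not a Tier II Scheme.
Under article 11: the securities are to be admitted to a regulated market? yes; or Tier II Scheme (article 3)? no. So the offer is a Scheduled Solicitation.
Under article 12: the securities are transferable? no; or the offer is not addressed solely to qualified investors? yes. So the offer is an Essential Issuance.
Under article 1: not an Essential Issuance (article 12)? no; the offer is not underwritten? yes; the issuer does not have its registered office in the jurisdiction? no — 1 of 3 hold (need ≥2) → not satisfied.
Under article 8: the securities carry voting rights? yes; or the securities are non-transferable? yes. So the offer is a Tier II Transaction.
Under article 4: Class-E Offer (article 1)? no; or Tier II Transaction (article 8)? yes. So the offer is a Qualifying Solicitation.
Under article 7: Eligible Placement (article 5)? no; not a Scheduled Solicitation (article 11)? no; Qualifying Solicitation (article 4)? yes — 1 of 3 hold (need ≥2) → not satisfied.

No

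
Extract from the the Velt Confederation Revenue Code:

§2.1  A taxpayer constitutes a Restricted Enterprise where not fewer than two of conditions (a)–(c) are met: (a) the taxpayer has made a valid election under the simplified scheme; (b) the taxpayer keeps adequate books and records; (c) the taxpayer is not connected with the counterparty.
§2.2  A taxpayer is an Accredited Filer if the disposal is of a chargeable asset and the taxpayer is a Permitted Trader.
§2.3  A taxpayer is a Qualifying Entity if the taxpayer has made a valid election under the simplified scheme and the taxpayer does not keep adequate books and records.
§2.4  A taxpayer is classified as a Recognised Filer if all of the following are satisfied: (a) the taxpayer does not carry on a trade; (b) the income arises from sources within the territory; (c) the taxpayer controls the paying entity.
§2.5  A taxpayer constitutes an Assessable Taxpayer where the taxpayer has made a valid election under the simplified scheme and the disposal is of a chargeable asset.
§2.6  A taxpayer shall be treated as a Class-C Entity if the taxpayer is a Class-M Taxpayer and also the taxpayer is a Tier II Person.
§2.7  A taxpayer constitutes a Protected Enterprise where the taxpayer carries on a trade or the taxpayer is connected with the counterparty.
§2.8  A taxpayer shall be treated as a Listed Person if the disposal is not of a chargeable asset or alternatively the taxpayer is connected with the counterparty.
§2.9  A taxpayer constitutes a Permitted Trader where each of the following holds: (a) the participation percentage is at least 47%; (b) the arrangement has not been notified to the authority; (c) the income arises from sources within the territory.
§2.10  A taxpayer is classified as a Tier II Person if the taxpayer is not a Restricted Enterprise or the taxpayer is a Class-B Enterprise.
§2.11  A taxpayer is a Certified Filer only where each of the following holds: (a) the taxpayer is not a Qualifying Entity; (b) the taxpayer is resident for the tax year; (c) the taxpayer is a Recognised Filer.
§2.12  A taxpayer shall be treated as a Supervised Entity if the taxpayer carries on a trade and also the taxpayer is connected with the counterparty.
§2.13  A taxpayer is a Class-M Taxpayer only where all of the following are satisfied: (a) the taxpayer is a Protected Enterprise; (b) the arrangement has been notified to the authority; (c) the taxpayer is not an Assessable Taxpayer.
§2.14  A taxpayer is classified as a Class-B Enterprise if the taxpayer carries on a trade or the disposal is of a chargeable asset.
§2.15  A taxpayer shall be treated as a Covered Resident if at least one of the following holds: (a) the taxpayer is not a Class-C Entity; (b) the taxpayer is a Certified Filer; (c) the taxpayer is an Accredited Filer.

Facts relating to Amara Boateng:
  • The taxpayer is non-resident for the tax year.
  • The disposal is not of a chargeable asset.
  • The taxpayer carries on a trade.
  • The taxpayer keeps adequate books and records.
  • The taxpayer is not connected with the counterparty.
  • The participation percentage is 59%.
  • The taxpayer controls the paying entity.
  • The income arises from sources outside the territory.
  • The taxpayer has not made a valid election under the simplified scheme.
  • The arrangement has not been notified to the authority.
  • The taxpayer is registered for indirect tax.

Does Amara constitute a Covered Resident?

Yes

§2.7 — Protected Enterprise: [the taxpayer carries on a trade? yes] OR [the taxpayer is connected with the counterparty? no] → satisfied.
§2.5 — Assessable Taxpayer: [the taxpayer has made a valid election under the simplified scheme? no] AND [the disposal is of a chargeable asset? no] → not satisfied.
§2.13 — Class-M Taxpayer: [Protected Enterprise (§2.7)? yes] AND [the arrangement has been notified to the authority? no] AND [not an Assessable Taxpayer (§2.5)? yes] → not satisfied.
§2.1 — Restricted Enterprise: the taxpayer has made a valid election under the simplified scheme? no; the taxpayer keeps adequate books and records? yes; the taxpayer is not connected with the counterparty? yes — 2 of 3 hold (need ≥2) → satisfied.
§2.14 — Class-B Enterprise: [the taxpayer carries on a trade? yes] OR [the disposal is of a chargeable asset? no] → satisfied.
§2.10 — Tier II Person: [not a Restricted Enterprise (§2.1)? no] OR [Class-B Enterprise (§2.14)? yes] → satisfied.
§2.6 — Class-C Entity: [Class-M Taxpayer (§2.13)? no] AND [Tier II Person (§2.10)? yes] → not satisfied.
§2.3 — Qualifying Entity: [the taxpayer has made a valid election under the simplified scheme? no] AND [the taxpayer does not keep adequate books and records? no] → not satisfied.
§2.4 — Recognised Filer: [the taxpayer does not carry on a trade? no] AND [the income arises from sources within the territory? no] AND [the taxpayer controls the paying entity? yes] → not satisfied.
§2.11 — Certified Filer: [not a Qualifying Entity (§2.3)? yes] AND [the taxpayer is resident for the tax year? no] AND [Recognised Filer (§2.4)? no] → not satisfied.
§2.9 — Permitted Trader: [participation percentage: 59% ≥ 47%? yes] AND [the arrangement has not been notified to the authority? yes] AND [the income arises from sources within the territory? no] → not satisfied.
§2.2 — Accredited Filer: [the disposal is of a chargeable asset? no] AND [Permitted Trader (§2.9)? no] → not satisfied.
§2.15 — Covered Resident: [not a Class-C Entity (§2.6)? yes] OR [Certified Filer (§2.11)? no] OR [Accredited Filer (§2.2)? no] → satisfied.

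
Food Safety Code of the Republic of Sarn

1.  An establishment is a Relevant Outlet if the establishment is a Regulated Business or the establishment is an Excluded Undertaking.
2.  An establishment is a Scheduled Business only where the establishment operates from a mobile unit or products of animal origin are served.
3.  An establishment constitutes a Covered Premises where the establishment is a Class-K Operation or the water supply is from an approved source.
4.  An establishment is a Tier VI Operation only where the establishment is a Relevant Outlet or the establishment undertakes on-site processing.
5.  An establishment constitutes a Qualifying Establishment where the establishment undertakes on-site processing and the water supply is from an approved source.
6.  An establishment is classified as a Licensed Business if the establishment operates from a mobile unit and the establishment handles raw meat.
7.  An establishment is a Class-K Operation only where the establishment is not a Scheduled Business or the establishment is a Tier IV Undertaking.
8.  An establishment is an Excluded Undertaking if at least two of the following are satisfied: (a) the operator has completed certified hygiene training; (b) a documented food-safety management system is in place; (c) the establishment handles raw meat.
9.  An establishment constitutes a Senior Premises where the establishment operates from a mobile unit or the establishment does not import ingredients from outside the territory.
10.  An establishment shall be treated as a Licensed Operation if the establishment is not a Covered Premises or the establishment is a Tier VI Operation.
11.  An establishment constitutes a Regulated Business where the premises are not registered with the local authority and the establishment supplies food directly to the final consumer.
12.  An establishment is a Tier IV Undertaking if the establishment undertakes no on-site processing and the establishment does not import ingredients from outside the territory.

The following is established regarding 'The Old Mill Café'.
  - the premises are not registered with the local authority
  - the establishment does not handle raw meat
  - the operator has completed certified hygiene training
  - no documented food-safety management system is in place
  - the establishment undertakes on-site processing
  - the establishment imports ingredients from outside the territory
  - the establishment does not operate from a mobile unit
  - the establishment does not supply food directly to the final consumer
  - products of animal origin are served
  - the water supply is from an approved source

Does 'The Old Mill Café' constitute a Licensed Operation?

paragraph 2 — Scheduled Business: [the establishment operates from a mobile unit? no] OR [products of animal origin are served? yes] → satisfied.
paragraph 12 — Tier IV Undertaking: [the establishment undertakes no on-site processing? no] AND [the establishment does not import ingredients from outside the territory? no] → not satisfied.
paragraph 7 — Class-K Operation: [not a Scheduled Business (paragraph 2)? no] OR [Tier IV Undertaking (paragraph 12)? no] → not satisfied.
paragraph 3 — Covered Premises: [Class-K Operation (paragraph 7)? no] OR [the water supply is from an approved source? yes] → satisfied.
paragraph 11 — Regulated Business: [the premises are not registered with the local authority? yes] AND [the establishment supplies food directly to the final consumer? no] → not satisfied.
paragraph 8 — Excluded Undertaking: the operator has completed certified hygiene training? yes; a documented food-safety management system is in place? no; the establishment handles raw meat? no — 1 of 3 hold (need ≥2) → not satisfied.
paragraph 1 — Relevant Outlet: [Regulated Business (paragraph 11)? no] OR [Excluded Undertaking (paragraph 8)? no] → not satisfied.
paragraph 4 — Tier VI Operation: [Relevant Outlet (paragraph 1)? no] OR [the establishment undertakes on-site processing? yes] → satisfied.
paragraph 10 — Licensed Operation: [not a Covered Premises (paragraph 3)? no] OR [Tier VI Operation (paragraph 4)? yes] → satisfied.

Yes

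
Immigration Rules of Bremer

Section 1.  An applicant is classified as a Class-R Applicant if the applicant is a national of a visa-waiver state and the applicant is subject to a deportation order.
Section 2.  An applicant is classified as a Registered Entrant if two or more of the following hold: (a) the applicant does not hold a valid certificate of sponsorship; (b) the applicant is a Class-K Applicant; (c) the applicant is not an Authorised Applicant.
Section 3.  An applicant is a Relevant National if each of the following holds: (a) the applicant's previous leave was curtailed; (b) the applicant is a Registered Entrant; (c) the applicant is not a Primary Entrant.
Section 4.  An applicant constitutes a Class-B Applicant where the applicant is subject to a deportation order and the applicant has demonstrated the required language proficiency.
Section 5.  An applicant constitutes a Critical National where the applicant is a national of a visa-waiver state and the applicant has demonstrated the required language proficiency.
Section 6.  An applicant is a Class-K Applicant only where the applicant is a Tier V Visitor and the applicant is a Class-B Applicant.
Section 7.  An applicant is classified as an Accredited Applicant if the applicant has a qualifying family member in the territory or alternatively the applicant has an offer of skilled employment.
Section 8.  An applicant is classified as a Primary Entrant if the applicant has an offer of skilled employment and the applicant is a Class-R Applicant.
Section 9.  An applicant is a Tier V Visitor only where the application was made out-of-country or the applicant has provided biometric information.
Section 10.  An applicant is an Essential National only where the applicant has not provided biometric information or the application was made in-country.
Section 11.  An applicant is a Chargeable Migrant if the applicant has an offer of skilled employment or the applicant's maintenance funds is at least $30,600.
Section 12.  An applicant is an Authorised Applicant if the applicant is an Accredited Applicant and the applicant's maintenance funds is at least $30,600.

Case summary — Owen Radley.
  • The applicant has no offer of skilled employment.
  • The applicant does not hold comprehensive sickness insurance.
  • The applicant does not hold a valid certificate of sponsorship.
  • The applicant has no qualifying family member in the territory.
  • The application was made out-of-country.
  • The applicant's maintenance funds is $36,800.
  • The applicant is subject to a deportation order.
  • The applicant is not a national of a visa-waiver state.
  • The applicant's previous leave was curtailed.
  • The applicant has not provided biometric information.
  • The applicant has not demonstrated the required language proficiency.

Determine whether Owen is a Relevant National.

section 9 — Tier V Visitor: [the application was made out-of-country? yes] OR [the applicant has provided biometric information? no] → satisfied.
section 4 — Class-B Applicant: [the applicant is subject to a deportation order? yes] AND [the applicant has demonstrated the required language proficiency? no] → not satisfied.
section 6 — Class-K Applicant: [Tier V Visitor (section 9)? yes] AND [Class-B Applicant (section 4)? no] → not satisfied.
section 7 — Accredited Applicant: [the applicant has a qualifying family member in the territory? no] OR [the applicant has an offer of skilled employment? no] → not satisfied.
section 12 — Authorised Applicant: [Accredited Applicant (section 7)? no] AND [applicant's maintenance funds: $36,800 ≥ $30,600? yes] → not satisfied.
section 2 — Registered Entrant: the applicant does not hold a valid certificate of sponsorship? yes; Class-K Applicant (section 6)? no; not an Authorised Applicant (section 12)? yes — 2 of 3 hold (need ≥2) → satisfied.
section 1 — Class-R Applicant: [the applicant is a national of a visa-waiver state? no] AND [the applicant is subject to a deportation order? yes] → not satisfied.
section 8 — Primary Entrant: [the applicant has an offer of skilled employment? no] AND [Class-R Applicant (section 1)? no] → not satisfied.
section 3 — Relevant National: [the applicant's previous leave was curtailed? yes] AND [Registered Entrant (section 2)? yes] AND [not a Primary Entrant (section 8)? yes] → satisfied.

Yes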